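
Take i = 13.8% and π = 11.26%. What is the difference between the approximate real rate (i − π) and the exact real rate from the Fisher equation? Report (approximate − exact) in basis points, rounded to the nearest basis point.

26 basis points

Approximate: r ≈ 13.800% − 11.260% = 2.5400%
Exact: (1 + 0.1380)/(1 + 0.1126) − 1 = 2.2829%
Error = 2.5400% − 2.2829% = 0.2571% → 26 basis points.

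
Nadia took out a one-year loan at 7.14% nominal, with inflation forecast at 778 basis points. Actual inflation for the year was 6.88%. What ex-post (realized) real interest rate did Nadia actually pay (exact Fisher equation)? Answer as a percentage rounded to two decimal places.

0.24%

Ex-post: (1 + 0.0714)/(1 + 0.0688) − 1 = 0.2433%
So the realized real rate is 0.24%.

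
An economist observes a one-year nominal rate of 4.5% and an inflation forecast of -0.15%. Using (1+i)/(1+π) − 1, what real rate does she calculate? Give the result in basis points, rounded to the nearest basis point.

1 + r = 1.04500 / 0.99850 = 1.046570
r = 1.046570 − 1 = 4.6570%, i.e. 466 basis points.

466 basis points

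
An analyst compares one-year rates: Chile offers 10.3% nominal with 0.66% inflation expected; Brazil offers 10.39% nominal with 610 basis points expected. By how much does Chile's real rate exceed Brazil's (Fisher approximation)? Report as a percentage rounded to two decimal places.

5.35%

Chile: 10.3% − 0.66% = 9.640%
Brazil: 10.39% − 6.1% = 4.290%
Differential = 5.350% → 5.35%.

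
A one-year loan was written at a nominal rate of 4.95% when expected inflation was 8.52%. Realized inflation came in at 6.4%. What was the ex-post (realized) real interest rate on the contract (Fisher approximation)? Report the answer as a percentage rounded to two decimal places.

-1.45%

Ex-post: 4.95% − 6.4% = -1.450%
So the realized real rate is -1.45%.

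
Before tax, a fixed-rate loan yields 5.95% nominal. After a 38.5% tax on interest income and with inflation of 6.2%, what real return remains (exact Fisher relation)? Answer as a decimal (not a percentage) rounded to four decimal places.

-0.0239

After-tax nominal return = 5.95% × (1 − 0.385) = 3.65925%.
1 + r = 1.0365925 / 1.06200 = 0.976076
After-tax real rate = 0.976076 − 1 → -0.0239.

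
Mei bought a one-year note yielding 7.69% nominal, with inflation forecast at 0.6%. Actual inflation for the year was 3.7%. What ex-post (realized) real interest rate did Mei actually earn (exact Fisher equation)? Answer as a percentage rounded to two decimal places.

Ex-post: (1 + 0.0769)/(1 + 0.0370) − 1 = 3.8476%
So the realized real rate is 3.85%.

3.85%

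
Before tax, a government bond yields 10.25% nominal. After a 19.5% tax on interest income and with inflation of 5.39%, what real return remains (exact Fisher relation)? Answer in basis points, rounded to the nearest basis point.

After-tax nominal return = 10.25% × (1 − 0.195) = 8.25125%.
1 + r = 1.0825125 / 1.05390 = 1.027149
After-tax real rate = 1.027149 − 1 → 271 basis points.

271 basis points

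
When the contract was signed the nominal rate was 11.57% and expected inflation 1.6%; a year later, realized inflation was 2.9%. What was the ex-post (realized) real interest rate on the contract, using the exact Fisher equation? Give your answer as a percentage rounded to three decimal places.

8.426%

Ex-post: (1 + 0.1157)/(1 + 0.0290) − 1 = 8.4257%
So the realized real rate is 8.426%.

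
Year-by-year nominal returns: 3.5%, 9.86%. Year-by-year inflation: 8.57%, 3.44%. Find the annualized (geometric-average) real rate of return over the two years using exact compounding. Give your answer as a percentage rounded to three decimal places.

Nominal growth factor = 1.0350 × 1.0986 = 1.1370510000
Price-level growth factor = 1.0857 × 1.0344 = 1.1230480800
Real growth factor = 1.1370510000 / 1.1230480800 = 1.0124686736
Annualized real rate = 1.0124686736^(1/2) − 1 = 0.621502% → 0.622%.

0.622%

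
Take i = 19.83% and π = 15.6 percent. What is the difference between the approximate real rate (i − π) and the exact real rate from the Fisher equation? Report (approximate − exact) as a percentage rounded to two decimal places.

Approximate: r ≈ 19.830% − 15.600% = 4.2300%
Exact: (1 + 0.1983)/(1 + 0.1560) − 1 = 3.6592%
Error = 4.2300% − 3.6592% = 0.5708% → 0.57%.

0.57%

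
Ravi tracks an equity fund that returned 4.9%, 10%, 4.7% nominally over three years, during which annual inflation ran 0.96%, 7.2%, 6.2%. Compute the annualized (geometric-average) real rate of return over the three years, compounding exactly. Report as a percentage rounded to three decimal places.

Nominal growth factor = 1.0490 × 1.1000 × 1.0470 = 1.20813330
Price-level growth factor = 1.0096 × 1.0720 × 1.0620 = 1.14939325
Real growth factor = 1.20813330 / 1.14939325 = 1.05110526
Annualized real rate = 1.05110526^(1/3) − 1 = 1.6753% → 1.675%.

1.675%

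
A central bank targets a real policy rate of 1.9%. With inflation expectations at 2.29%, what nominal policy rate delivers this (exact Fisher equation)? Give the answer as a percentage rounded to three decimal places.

4.234%

(1 + i) = (1 + r)(1 + π) = 1.01900 × 1.02290 = 1.0423351
i = 1.0423351 − 1, so the required nominal rate is 4.234%.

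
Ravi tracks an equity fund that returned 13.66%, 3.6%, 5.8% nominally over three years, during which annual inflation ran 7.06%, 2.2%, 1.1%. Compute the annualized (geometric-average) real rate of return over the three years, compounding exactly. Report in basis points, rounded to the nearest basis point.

Nominal growth factor = 1.1366 × 1.0360 × 1.0580 = 1.24581362
Price-level growth factor = 1.0706 × 1.0220 × 1.0110 = 1.10618889
Real growth factor = 1.24581362 / 1.10618889 = 1.12622142
Annualized real rate = 1.12622142^(1/3) − 1 = 4.0418% → 404 basis points.

404 basis points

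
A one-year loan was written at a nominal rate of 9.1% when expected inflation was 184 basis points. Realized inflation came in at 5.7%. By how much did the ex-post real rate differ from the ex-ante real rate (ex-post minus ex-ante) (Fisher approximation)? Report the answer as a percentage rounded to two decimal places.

-3.86%

Ex-ante: 9.1% − 1.84% = 7.260%
Ex-post: 9.1% − 5.7% = 3.400%
Difference (ex-post − ex-ante) = -3.8600% → -3.86%.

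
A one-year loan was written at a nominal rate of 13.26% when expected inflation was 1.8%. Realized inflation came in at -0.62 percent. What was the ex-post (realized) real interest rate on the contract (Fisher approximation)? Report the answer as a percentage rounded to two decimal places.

13.88%

Ex-post: 13.26% − (-0.62%) = 13.880%
So the realized real rate is 13.88%.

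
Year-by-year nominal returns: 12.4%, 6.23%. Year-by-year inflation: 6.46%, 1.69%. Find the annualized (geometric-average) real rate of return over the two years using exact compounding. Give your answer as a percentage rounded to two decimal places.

Nominal growth factor = 1.1240 × 1.0623 = 1.19402520
Price-level growth factor = 1.0646 × 1.0169 = 1.08259174
Real growth factor = 1.19402520 / 1.08259174 = 1.10293212
Annualized real rate = 1.10293212^(1/2) − 1 = 5.0206% → 5.02%.

5.02%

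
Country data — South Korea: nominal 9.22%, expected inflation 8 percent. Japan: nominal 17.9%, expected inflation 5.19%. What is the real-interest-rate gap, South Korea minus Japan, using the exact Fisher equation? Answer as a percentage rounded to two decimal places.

South Korea: (1 + 0.0922)/(1 + 0.0800) − 1 = 1.1296%
Japan: (1 + 0.1790)/(1 + 0.0519) − 1 = 12.0829%
Differential = 1.1296% − 12.0829% = -10.9533% → -10.95%.

-10.95%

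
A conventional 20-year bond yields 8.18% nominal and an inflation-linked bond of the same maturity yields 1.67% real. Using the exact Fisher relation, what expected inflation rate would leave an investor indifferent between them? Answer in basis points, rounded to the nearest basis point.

(1 + π) = (1 + i)/(1 + r) = 1.08180 / 1.01670 = 1.064031
Break-even inflation = 1.064031 − 1 → 640 basis points.

640 basis points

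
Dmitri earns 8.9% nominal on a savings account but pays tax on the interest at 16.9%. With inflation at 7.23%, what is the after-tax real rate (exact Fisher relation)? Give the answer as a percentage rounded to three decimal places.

After-tax nominal return = 8.9% × (1 − 0.169) = 7.3959%.
1 + r = 1.073959 / 1.07230 = 1.001547
After-tax real rate = 1.001547 − 1 → 0.155%.

0.155%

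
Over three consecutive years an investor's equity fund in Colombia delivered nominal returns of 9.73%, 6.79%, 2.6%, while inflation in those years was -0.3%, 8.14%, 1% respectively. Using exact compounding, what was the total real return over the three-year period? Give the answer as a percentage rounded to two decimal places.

Nominal growth factor = 1.0973 × 1.0679 × 1.0260 = 1.202274
Price-level growth factor = 0.9970 × 1.0814 × 1.0100 = 1.088937
Real growth factor = 1.202274 / 1.088937 = 1.104080
Total real return = 1.104080 − 1 → 10.41%.

10.41%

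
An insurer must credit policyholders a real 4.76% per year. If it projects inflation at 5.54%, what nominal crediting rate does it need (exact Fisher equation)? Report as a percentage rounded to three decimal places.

10.564%

(1 + i) = (1 + r)(1 + π) = 1.04760 × 1.05540 = 1.10563704
i = 1.10563704 − 1, so the required nominal rate is 10.564%.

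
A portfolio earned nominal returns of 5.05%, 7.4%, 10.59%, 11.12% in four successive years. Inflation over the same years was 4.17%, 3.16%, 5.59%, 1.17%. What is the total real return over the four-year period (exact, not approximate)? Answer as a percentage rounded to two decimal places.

20.78%

Nominal growth factor = 1.0505 × 1.0740 × 1.1059 × 1.1112 = 1.386463
Price-level growth factor = 1.0417 × 1.0316 × 1.0559 × 1.0117 = 1.147965
Real growth factor = 1.386463 / 1.147965 = 1.207758
Total real return = 1.207758 − 1 → 20.78%.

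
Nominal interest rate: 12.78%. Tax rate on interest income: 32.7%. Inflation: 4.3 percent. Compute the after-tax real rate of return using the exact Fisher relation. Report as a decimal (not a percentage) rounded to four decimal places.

After-tax nominal return = 12.78% × (1 − 0.327) = 8.60094%.
1 + r = 1.0860094 / 1.04300 = 1.041236
After-tax real rate = 1.041236 − 1 → 0.0412.

0.0412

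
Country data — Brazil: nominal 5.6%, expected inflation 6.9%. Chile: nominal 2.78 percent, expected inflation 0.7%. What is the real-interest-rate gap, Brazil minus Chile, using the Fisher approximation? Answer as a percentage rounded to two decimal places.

-3.38%

Brazil: 5.6% − 6.9% = -1.300%
Chile: 2.78% − 0.7% = 2.080%
Differential = -3.380% → -3.38%.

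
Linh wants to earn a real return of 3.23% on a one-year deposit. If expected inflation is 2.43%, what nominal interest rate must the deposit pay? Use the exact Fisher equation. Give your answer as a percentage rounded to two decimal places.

(1 + i) = (1 + r)(1 + π) = 1.03230 × 1.02430 = 1.05738489
i = 1.05738489 − 1, so the required nominal rate is 5.74%.

5.74%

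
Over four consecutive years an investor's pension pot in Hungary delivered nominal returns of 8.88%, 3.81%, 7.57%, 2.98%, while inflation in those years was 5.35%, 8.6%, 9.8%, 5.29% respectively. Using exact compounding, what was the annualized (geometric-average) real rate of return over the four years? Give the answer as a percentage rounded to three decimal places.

-1.362%

Compound the nominal returns: 1.0888 × 1.0381 × 1.0757 × 1.0298 = 1.25207793.
Compound inflation: 1.0535 × 1.0860 × 1.0980 × 1.0529 = 1.32267709.
Deflate: 1.25207793 / 1.32267709 = 0.94662404.
Annualized real rate = 0.94662404^(1/4) − 1 = -1.3620% → -1.362%.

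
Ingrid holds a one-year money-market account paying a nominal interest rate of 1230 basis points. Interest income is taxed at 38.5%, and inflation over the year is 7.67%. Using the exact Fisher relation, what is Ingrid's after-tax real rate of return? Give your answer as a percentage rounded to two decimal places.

-0.10%

After-tax nominal return = 12.3% × (1 − 0.385) = 7.5645%.
1 + r = 1.075645 / 1.07670 = 0.999020
After-tax real rate = 0.999020 − 1 → -0.10%.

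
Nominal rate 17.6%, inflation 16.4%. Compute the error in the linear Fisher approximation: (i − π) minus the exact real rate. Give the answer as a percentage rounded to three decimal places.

0.169%

Approximate: r ≈ 17.600% − 16.400% = 1.2000%
Exact: (1 + 0.1760)/(1 + 0.1640) − 1 = 1.0309%
Error = 1.2000% − 1.0309% = 0.1691% → 0.169%.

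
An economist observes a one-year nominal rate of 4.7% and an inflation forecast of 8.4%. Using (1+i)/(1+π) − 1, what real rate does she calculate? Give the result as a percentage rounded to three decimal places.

By the Fisher equation, 1 + r = (1 + i)/(1 + π).
1 + r = 1.04700 / 1.08400 = 0.965867
r = 0.965867 − 1 = -3.4133%, i.e. -3.413%.

-3.413%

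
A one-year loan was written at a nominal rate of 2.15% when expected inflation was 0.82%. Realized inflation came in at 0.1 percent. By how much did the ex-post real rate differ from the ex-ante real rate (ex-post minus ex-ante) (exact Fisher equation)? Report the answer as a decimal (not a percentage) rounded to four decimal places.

0.0073

Ex-ante: (1 + 0.0215)/(1 + 0.0082) − 1 = 1.3192%
Ex-post: (1 + 0.0215)/(1 + 0.0010) − 1 = 2.0480%
Difference (ex-post − ex-ante) = 0.7288% → 0.0073.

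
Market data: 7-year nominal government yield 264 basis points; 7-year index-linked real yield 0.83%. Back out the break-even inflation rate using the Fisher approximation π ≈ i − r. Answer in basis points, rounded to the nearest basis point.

181 basis points

π ≈ i − r = 2.64% − 0.83% → 181 basis points.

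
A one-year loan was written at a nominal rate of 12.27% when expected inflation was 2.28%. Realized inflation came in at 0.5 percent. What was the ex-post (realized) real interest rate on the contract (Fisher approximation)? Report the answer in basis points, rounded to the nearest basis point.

1177 basis points

Ex-post: 12.27% − 0.5% = 11.770%
So the realized real rate is 1177 basis points.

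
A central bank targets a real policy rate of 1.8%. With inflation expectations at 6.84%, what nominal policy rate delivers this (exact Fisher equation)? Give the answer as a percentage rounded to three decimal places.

(1 + i) = (1 + r)(1 + π) = 1.01800 × 1.06840 = 1.0876312
i = 1.0876312 − 1, so the required nominal rate is 8.763%.

8.763%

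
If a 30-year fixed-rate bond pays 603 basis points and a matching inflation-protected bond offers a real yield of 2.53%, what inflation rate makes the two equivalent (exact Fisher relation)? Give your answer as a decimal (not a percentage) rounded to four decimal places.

0.0341

(1 + π) = (1 + i)/(1 + r) = 1.06030 / 1.02530 = 1.034136
Break-even inflation = 1.034136 − 1 → 0.0341.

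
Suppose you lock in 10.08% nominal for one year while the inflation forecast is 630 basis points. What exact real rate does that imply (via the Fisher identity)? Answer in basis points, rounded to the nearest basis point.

356 basis points

1 + r = 1.10080 / 1.06300 = 1.035560
r = 1.035560 − 1 = 3.5560%, i.e. 356 basis points.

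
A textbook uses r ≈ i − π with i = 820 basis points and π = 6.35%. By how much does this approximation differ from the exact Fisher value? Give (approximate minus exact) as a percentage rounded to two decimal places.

Approximate: r ≈ 8.200% − 6.350% = 1.8500%
Exact: (1 + 0.0820)/(1 + 0.0635) − 1 = 1.7395%
Error = 1.8500% − 1.7395% = 0.1105% → 0.11%.

0.11%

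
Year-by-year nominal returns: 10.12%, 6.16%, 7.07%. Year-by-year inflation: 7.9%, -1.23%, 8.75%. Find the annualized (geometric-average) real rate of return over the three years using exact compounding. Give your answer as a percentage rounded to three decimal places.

2.598%

Nominal growth factor = 1.1012 × 1.0616 × 1.0707 = 1.25168462
Price-level growth factor = 1.0790 × 0.9877 × 1.0875 = 1.15897953
Real growth factor = 1.25168462 / 1.15897953 = 1.07998855
Annualized real rate = 1.07998855^(1/3) − 1 = 2.5982% → 2.598%.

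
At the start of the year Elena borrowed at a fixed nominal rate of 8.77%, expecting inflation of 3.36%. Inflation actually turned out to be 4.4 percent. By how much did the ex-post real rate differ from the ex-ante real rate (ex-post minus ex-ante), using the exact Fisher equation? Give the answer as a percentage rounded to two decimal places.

Ex-ante: (1 + 0.0877)/(1 + 0.0336) − 1 = 5.2341%
Ex-post: (1 + 0.0877)/(1 + 0.0440) − 1 = 4.1858%
Difference (ex-post − ex-ante) = -1.0483% → -1.05%.

-1.05%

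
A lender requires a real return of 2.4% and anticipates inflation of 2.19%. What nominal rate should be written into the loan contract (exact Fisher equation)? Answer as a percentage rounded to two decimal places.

(1 + i) = (1 + r)(1 + π) = 1.02400 × 1.02190 = 1.0464256
i = 1.0464256 − 1, so the required nominal rate is 4.64%.

4.64%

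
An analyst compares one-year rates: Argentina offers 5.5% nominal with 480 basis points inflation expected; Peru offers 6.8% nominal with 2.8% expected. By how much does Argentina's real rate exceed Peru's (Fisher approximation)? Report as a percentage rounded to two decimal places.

Argentina: 5.5% − 4.8% = 0.700%
Peru: 6.8% − 2.8% = 4.000%
Differential = -3.300% → -3.30%.

-3.30%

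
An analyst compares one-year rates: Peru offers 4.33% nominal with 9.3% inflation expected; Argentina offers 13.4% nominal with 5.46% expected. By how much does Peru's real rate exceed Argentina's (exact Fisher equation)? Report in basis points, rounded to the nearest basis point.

-1208 basis points

Peru: (1 + 0.0433)/(1 + 0.0930) − 1 = -4.5471%
Argentina: (1 + 0.1340)/(1 + 0.0546) − 1 = 7.5289%
Differential = -4.5471% − 7.5289% = -12.0760% → -1208 basis points.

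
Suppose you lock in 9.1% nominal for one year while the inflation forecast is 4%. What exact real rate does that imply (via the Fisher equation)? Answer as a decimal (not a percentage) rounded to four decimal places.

0.0490

1 + r = 1.09100 / 1.04000 = 1.049038
r = 1.049038 − 1 = 4.9038%, i.e. 0.0490.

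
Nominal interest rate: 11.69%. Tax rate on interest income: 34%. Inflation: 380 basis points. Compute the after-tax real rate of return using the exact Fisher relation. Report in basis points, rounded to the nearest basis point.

After-tax nominal return = 11.69% × (1 − 0.34) = 7.7154%.
1 + r = 1.077154 / 1.03800 = 1.037721
After-tax real rate = 1.037721 − 1 → 377 basis points.

377 basis points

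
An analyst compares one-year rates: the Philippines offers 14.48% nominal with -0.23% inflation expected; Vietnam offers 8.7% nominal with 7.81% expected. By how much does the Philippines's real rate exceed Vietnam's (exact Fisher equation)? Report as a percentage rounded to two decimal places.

The Philippines: (1 + 0.1448)/(1 − 0.0023) − 1 = 14.7439%
Vietnam: (1 + 0.0870)/(1 + 0.0781) − 1 = 0.8255%
Differential = 14.7439% − 0.8255% = 13.9184% → 13.92%.

13.92%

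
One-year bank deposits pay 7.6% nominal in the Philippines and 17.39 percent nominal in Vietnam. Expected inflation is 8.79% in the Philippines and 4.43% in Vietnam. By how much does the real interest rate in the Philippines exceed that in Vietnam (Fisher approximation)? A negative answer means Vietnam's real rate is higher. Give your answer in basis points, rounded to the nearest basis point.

-1415 basis points

The Philippines: 7.6% − 8.79% = -1.190%
Vietnam: 17.39% − 4.43% = 12.960%
Differential = -14.150% → -1415 basis points.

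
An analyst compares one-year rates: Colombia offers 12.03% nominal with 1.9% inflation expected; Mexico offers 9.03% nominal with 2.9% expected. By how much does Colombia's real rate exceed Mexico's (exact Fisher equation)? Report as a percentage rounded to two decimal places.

3.98%

Colombia: (1 + 0.1203)/(1 + 0.0190) − 1 = 9.9411%
Mexico: (1 + 0.0903)/(1 + 0.0290) − 1 = 5.9572%
Differential = 9.9411% − 5.9572% = 3.9839% → 3.98%.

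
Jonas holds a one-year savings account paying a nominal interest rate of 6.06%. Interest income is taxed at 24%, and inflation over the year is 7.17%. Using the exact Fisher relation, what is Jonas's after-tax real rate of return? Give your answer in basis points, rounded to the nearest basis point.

-239 basis points

After-tax nominal return = 6.06% × (1 − 0.24) = 4.6056%.
1 + r = 1.046056 / 1.07170 = 0.976072
After-tax real rate = 0.976072 − 1 → -239 basis points.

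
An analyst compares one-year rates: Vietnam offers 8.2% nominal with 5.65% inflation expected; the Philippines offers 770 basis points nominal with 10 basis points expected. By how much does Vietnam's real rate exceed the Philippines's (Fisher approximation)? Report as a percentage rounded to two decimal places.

Vietnam: 8.2% − 5.65% = 2.550%
The Philippines: 7.7% − 0.1% = 7.600%
Differential = -5.050% → -5.05%.

-5.05%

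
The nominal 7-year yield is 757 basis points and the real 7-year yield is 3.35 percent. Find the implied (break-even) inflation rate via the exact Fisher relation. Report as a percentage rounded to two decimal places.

(1 + π) = (1 + i)/(1 + r) = 1.07570 / 1.03350 = 1.040832
Break-even inflation = 1.040832 − 1 → 4.08%.

4.08%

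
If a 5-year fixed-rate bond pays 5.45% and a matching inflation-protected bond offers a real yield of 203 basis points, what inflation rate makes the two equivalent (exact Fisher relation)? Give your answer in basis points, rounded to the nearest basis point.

(1 + π) = (1 + i)/(1 + r) = 1.05450 / 1.02030 = 1.033520
Break-even inflation = 1.033520 − 1 → 335 basis points.

335 basis points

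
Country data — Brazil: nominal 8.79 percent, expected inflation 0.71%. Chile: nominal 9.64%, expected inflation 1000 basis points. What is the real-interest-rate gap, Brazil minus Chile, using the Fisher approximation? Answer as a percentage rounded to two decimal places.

8.44%

Brazil: 8.79% − 0.71% = 8.080%
Chile: 9.64% − 10% = -0.360%
Differential = 8.440% → 8.44%.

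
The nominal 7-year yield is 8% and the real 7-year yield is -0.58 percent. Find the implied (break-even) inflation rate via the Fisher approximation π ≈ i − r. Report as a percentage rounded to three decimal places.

π ≈ i − r = 8% − (-0.58%) → 8.580%.

8.580%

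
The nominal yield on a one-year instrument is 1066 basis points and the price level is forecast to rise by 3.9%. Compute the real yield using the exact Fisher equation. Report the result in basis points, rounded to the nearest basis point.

By the Fisher equation, 1 + r = (1 + i)/(1 + π).
1 + r = 1.10660 / 1.03900 = 1.065063
r = 1.065063 − 1 = 6.5063%, i.e. 651 basis points.

651 basis points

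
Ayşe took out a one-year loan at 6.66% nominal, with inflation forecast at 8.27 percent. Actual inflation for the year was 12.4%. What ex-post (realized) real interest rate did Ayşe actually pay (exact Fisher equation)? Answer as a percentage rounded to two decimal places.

-5.11%

Ex-post: (1 + 0.0666)/(1 + 0.1240) − 1 = -5.1068%
So the realized real rate is -5.11%.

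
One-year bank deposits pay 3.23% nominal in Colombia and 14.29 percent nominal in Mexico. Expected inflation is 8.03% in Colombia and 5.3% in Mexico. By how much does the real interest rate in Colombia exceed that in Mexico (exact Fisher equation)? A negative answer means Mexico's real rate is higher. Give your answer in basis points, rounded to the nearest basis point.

Colombia: (1 + 0.0323)/(1 + 0.0803) − 1 = -4.4432%
Mexico: (1 + 0.1429)/(1 + 0.0530) − 1 = 8.5375%
Differential = -4.4432% − 8.5375% = -12.9807% → -1298 basis points.

-1298 basis points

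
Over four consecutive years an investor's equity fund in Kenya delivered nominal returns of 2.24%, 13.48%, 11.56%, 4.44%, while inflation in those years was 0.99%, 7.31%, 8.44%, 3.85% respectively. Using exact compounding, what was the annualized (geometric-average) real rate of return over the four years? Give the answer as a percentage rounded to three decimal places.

2.589%

Nominal growth factor = 1.0224 × 1.1348 × 1.1156 × 1.0444 = 1.35180963
Price-level growth factor = 1.0099 × 1.0731 × 1.0844 × 1.0385 = 1.22043478
Real growth factor = 1.35180963 / 1.22043478 = 1.10764594
Annualized real rate = 1.10764594^(1/4) − 1 = 2.5889% → 2.589%.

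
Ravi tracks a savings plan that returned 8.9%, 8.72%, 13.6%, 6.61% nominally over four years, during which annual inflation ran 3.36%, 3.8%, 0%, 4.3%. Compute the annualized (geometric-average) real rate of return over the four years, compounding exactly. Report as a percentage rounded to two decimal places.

Nominal growth factor = 1.0890 × 1.0872 × 1.1360 × 1.0661 = 1.43388261
Price-level growth factor = 1.0336 × 1.0380 × 1.0000 × 1.0430 = 1.11901050
Real growth factor = 1.43388261 / 1.11901050 = 1.28138441
Annualized real rate = 1.28138441^(1/4) − 1 = 6.3947% → 6.39%.

6.39%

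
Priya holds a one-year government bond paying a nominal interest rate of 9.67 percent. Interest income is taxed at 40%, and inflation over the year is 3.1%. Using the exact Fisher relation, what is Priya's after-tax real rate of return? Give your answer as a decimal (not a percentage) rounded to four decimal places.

0.0262

After-tax nominal return = 9.67% × (1 − 0.4) = 5.8020%.
1 + r = 1.05802 / 1.03100 = 1.026208
After-tax real rate = 1.026208 − 1 → 0.0262.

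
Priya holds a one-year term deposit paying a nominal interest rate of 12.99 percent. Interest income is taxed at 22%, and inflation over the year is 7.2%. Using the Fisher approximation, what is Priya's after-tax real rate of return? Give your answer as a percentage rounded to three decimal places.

After-tax nominal return = 12.99% × (1 − 0.22) = 10.1322%.
r ≈ 10.1322% − 7.2% → 2.932%.

2.932%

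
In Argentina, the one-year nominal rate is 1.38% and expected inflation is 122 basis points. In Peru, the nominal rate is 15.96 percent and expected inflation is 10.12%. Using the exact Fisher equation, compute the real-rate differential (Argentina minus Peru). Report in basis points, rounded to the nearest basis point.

Argentina: (1 + 0.0138)/(1 + 0.0122) − 1 = 0.1581%
Peru: (1 + 0.1596)/(1 + 0.1012) − 1 = 5.3033%
Differential = 0.1581% − 5.3033% = -5.1452% → -515 basis points.

-515 basis points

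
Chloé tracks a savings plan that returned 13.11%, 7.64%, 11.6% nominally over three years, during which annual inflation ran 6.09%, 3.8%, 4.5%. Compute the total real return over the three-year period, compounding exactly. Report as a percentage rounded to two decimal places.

Nominal growth factor = 1.1311 × 1.0764 × 1.1160 = 1.358748
Price-level growth factor = 1.0609 × 1.0380 × 1.0450 = 1.150769
Real growth factor = 1.358748 / 1.150769 = 1.180731
Total real return = 1.180731 − 1 → 18.07%.

18.07%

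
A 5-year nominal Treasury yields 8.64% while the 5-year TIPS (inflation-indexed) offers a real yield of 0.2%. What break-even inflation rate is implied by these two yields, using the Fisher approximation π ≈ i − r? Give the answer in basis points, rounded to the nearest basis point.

π ≈ i − r = 8.64% − 0.2% → 844 basis points.

844 basis points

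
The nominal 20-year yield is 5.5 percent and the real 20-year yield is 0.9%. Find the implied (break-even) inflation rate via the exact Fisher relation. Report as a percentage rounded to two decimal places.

(1 + π) = (1 + i)/(1 + r) = 1.05500 / 1.00900 = 1.045590
Break-even inflation = 1.045590 − 1 → 4.56%.

4.56%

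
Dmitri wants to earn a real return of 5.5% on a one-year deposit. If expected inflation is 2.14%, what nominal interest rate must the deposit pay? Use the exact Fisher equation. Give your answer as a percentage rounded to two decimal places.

(1 + i) = (1 + r)(1 + π) = 1.05500 × 1.02140 = 1.077577
i = 1.077577 − 1, so the required nominal rate is 7.76%.

7.76%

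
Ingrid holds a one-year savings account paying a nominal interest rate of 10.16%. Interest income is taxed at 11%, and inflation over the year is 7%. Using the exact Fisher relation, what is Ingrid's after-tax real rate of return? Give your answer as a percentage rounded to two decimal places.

After-tax nominal return = 10.16% × (1 − 0.11) = 9.0424%.
1 + r = 1.090424 / 1.07000 = 1.019088
After-tax real rate = 1.019088 − 1 → 1.91%.

1.91%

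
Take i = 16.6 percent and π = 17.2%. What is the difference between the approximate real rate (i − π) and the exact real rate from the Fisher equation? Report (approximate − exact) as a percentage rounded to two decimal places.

-0.09%

Approximate: r ≈ 16.600% − 17.200% = -0.6000%
Exact: (1 + 0.1660)/(1 + 0.1720) − 1 = -0.5119%
Error = -0.6000% − (-0.5119%) = -0.0881% → -0.09%.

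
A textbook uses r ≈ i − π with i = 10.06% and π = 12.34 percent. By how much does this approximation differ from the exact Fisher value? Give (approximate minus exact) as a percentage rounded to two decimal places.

Approximate: r ≈ 10.060% − 12.340% = -2.2800%
Exact: (1 + 0.1006)/(1 + 0.1234) − 1 = -2.0296%
Error = -2.2800% − (-2.0296%) = -0.2504% → -0.25%.

-0.25%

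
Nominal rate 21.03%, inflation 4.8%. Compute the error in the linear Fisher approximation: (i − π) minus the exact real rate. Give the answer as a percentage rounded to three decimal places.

Approximate: r ≈ 21.030% − 4.800% = 16.2300%
Exact: (1 + 0.2103)/(1 + 0.0480) − 1 = 15.4866%
Error = 16.2300% − 15.4866% = 0.7434% → 0.743%.

0.743%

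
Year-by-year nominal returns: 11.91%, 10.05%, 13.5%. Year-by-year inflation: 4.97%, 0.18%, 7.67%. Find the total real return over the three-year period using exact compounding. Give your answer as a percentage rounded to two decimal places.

23.46%

Nominal growth factor = 1.1191 × 1.1005 × 1.1350 = 1.397831
Price-level growth factor = 1.0497 × 1.0018 × 1.0767 = 1.132246
Real growth factor = 1.397831 / 1.132246 = 1.234565
Total real return = 1.234565 − 1 → 23.46%.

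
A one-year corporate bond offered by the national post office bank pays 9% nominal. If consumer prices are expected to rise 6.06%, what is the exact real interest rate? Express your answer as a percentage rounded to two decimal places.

2.77%

1 + r = 1.09000 / 1.06060 = 1.027720
r = 1.027720 − 1 = 2.7720%, i.e. 2.77%.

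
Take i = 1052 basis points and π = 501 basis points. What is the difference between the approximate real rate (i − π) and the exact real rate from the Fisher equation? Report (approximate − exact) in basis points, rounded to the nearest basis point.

Approximate: r ≈ 10.520% − 5.010% = 5.5100%
Exact: (1 + 0.1052)/(1 + 0.0501) − 1 = 5.2471%
Error = 5.5100% − 5.2471% = 0.2629% → 26 basis points.

26 basis points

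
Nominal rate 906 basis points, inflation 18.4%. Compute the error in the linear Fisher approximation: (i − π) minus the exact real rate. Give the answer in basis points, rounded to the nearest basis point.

Approximate: r ≈ 9.060% − 18.400% = -9.3400%
Exact: (1 + 0.0906)/(1 + 0.1840) − 1 = -7.8885%
Error = -9.3400% − (-7.8885%) = -1.4515% → -145 basis points.

-145 basis points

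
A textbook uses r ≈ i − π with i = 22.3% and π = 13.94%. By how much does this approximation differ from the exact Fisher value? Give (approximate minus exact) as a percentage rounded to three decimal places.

1.023%

Approximate: r ≈ 22.300% − 13.940% = 8.3600%
Exact: (1 + 0.2230)/(1 + 0.1394) − 1 = 7.3372%
Error = 8.3600% − 7.3372% = 1.0228% → 1.023%.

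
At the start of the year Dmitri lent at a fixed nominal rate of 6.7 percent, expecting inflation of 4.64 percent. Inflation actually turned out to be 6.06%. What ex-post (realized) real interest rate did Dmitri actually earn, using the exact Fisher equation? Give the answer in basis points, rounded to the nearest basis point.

Ex-post: (1 + 0.0670)/(1 + 0.0606) − 1 = 0.6034%
So the realized real rate is 60 basis points.

60 basis points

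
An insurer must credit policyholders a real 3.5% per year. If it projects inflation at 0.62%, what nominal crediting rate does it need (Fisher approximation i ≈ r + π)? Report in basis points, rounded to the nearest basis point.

412 basis points

i ≈ r + π = 3.5% + 0.62% = 412 basis points.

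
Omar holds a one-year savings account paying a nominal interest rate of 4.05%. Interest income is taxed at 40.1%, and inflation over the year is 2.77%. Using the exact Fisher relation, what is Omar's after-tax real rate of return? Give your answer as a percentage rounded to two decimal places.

After-tax nominal return = 4.05% × (1 − 0.401) = 2.42595%.
1 + r = 1.0242595 / 1.02770 = 0.996652
After-tax real rate = 0.996652 − 1 → -0.33%.

-0.33%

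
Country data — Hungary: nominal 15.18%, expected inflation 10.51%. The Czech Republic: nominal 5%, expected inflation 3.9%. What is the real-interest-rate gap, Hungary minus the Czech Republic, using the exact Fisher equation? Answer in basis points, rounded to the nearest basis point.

Hungary: (1 + 0.1518)/(1 + 0.1051) − 1 = 4.2259%
The Czech Republic: (1 + 0.0500)/(1 + 0.0390) − 1 = 1.0587%
Differential = 4.2259% − 1.0587% = 3.1672% → 317 basis points.

317 basis points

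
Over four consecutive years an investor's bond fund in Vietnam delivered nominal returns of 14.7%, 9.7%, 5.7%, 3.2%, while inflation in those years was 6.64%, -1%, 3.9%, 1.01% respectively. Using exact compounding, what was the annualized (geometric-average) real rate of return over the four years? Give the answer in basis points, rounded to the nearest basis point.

Nominal growth factor = 1.1470 × 1.0970 × 1.0570 × 1.0320 = 1.37253912
Price-level growth factor = 1.0664 × 0.9900 × 1.0390 × 1.0101 = 1.10798849
Real growth factor = 1.37253912 / 1.10798849 = 1.23876658
Annualized real rate = 1.23876658^(1/4) − 1 = 5.4988% → 550 basis points.

550 basis points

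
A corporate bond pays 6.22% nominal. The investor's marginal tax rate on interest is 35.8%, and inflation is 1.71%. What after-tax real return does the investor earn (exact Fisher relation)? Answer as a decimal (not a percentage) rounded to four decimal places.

0.0224

After-tax nominal return = 6.22% × (1 − 0.358) = 3.99324%.
1 + r = 1.0399324 / 1.01710 = 1.022449
After-tax real rate = 1.022449 − 1 → 0.0224.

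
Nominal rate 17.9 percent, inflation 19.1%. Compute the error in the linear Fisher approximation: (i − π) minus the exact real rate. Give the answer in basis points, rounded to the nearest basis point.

Approximate: r ≈ 17.900% − 19.100% = -1.2000%
Exact: (1 + 0.1790)/(1 + 0.1910) − 1 = -1.0076%
Error = -1.2000% − (-1.0076%) = -0.1924% → -19 basis points.

-19 basis points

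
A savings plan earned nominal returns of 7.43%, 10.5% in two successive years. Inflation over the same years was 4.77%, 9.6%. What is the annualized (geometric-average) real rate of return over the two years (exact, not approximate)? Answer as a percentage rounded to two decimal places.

Compound the nominal returns: 1.0743 × 1.1050 = 1.18710150.
Compound inflation: 1.0477 × 1.0960 = 1.14827920.
Deflate: 1.18710150 / 1.14827920 = 1.03380911.
Annualized real rate = 1.03380911^(1/2) − 1 = 1.6764% → 1.68%.

1.68%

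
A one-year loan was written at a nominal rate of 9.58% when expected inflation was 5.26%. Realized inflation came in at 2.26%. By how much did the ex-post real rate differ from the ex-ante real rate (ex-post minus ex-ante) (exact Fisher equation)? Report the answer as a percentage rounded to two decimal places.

Ex-ante: (1 + 0.0958)/(1 + 0.0526) − 1 = 4.1041%
Ex-post: (1 + 0.0958)/(1 + 0.0226) − 1 = 7.1582%
Difference (ex-post − ex-ante) = 3.0541% → 3.05%.

3.05%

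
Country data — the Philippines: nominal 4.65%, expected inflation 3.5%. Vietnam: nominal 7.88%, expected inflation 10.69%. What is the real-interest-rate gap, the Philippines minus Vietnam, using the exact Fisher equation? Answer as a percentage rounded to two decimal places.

The Philippines: (1 + 0.0465)/(1 + 0.0350) − 1 = 1.1111%
Vietnam: (1 + 0.0788)/(1 + 0.1069) − 1 = -2.5386%
Differential = 1.1111% − (-2.5386%) = 3.6497% → 3.65%.

3.65%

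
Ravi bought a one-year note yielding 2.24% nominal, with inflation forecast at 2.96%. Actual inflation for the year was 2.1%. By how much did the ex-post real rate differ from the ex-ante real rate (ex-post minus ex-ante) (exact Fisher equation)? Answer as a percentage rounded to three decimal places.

Ex-ante: (1 + 0.0224)/(1 + 0.0296) − 1 = -0.6993%
Ex-post: (1 + 0.0224)/(1 + 0.0210) − 1 = 0.1371%
Difference (ex-post − ex-ante) = 0.8364% → 0.836%.

0.836%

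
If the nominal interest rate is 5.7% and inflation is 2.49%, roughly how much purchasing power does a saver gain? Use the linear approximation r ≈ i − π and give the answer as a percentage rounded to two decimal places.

3.21%

r ≈ i − π = 5.7% − 2.49% = 3.21%.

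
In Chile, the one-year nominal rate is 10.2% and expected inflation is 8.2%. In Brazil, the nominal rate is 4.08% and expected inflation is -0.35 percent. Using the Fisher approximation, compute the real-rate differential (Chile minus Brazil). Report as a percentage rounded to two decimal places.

-2.43%

Chile: 10.2% − 8.2% = 2.000%
Brazil: 4.08% − (-0.35%) = 4.430%
Differential = -2.430% → -2.43%.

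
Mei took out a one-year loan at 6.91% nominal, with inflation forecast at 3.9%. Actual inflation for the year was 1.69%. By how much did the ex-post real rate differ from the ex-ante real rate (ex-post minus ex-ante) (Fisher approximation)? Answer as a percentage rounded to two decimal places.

Ex-ante: 6.91% − 3.9% = 3.010%
Ex-post: 6.91% − 1.69% = 5.220%
Difference (ex-post − ex-ante) = 2.2100% → 2.21%.

2.21%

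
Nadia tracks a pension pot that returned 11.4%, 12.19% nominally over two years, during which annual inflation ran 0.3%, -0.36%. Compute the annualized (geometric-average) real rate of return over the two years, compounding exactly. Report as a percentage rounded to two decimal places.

Compound the nominal returns: 1.1140 × 1.1219 = 1.24979660.
Compound inflation: 1.0030 × 0.9964 = 0.99938920.
Deflate: 1.24979660 / 0.99938920 = 1.25056044.
Annualized real rate = 1.25056044^(1/2) − 1 = 11.8285% → 11.83%.

11.83%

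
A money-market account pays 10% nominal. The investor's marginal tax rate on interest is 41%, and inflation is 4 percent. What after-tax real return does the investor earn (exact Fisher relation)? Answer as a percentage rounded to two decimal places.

1.83%

After-tax nominal return = 10% × (1 − 0.41) = 5.9000%.
1 + r = 1.05900 / 1.04000 = 1.018269
After-tax real rate = 1.018269 − 1 → 1.83%.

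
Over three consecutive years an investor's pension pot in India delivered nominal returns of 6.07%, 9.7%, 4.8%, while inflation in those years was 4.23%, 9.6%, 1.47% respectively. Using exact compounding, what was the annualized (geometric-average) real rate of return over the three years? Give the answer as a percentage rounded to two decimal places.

Compound the nominal returns: 1.0607 × 1.0970 × 1.0480 = 1.21944012.
Compound inflation: 1.0423 × 1.0960 × 1.0147 = 1.15915350.
Deflate: 1.21944012 / 1.15915350 = 1.05200917.
Annualized real rate = 1.05200917^(1/3) − 1 = 1.7044% → 1.70%.

1.70%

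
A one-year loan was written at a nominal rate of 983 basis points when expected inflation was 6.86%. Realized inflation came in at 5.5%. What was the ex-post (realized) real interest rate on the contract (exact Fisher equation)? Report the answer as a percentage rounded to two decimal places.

4.10%

Ex-post: (1 + 0.0983)/(1 + 0.0550) − 1 = 4.1043%
So the realized real rate is 4.10%.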